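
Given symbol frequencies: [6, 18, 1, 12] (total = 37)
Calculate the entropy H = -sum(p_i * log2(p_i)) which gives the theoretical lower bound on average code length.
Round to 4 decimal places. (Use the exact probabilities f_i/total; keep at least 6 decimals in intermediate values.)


Per-symbol terms -p_i * log2(p_i) with p_i = f_i/37:
  p = 6/37 = 0.162162: log2(p) = -2.624491, -p*log2(p) = 0.425593
  p = 18/37 = 0.486486: log2(p) = -1.039528, -p*log2(p) = 0.505717
  p = 1/37 = 0.027027: log2(p) = -5.209453, -p*log2(p) = 0.140796
  p = 12/37 = 0.324324: log2(p) = -1.624491, -p*log2(p) = 0.526862
H = 0.425593 + 0.505717 + 0.140796 + 0.526862 = 1.598968

H = 1.599 bits/symbol


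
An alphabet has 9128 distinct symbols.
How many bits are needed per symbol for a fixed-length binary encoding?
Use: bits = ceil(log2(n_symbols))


log2(9128) = 13.1561
Bracket: 2^13 = 8192 < 9128 <= 2^14 = 16384
So ceil(log2(9128)) = 14

bits = ceil(log2(9128)) = ceil(13.1561) = 14 bits


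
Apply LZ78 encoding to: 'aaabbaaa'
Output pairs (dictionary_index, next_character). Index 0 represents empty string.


LZ78 encoding steps:
Dictionary: {0: ''}
Step 1: w='' (idx 0), next='a' -> output (0, 'a'), add 'a' as idx 1
Step 2: w='a' (idx 1), next='a' -> output (1, 'a'), add 'aa' as idx 2
Step 3: w='' (idx 0), next='b' -> output (0, 'b'), add 'b' as idx 3
Step 4: w='b' (idx 3), next='a' -> output (3, 'a'), add 'ba' as idx 4
Step 5: w='aa' (idx 2), end of input -> output (2, '')


Encoded: [(0, 'a'), (1, 'a'), (0, 'b'), (3, 'a'), (2, '')]


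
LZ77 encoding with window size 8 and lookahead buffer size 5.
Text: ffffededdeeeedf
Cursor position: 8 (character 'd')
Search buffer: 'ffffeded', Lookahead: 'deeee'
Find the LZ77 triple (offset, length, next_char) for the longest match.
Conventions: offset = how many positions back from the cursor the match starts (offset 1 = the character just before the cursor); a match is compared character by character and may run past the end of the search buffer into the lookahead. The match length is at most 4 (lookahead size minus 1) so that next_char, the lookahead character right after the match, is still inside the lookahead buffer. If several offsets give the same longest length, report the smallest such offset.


Try each offset into the search buffer:
  offset=1 (pos 7, char 'd'): match length 1
  offset=2 (pos 6, char 'e'): match length 0
  offset=3 (pos 5, char 'd'): match length 2
  offset=4 (pos 4, char 'e'): match length 0
  offset=5 (pos 3, char 'f'): match length 0
  offset=6 (pos 2, char 'f'): match length 0
  offset=7 (pos 1, char 'f'): match length 0
  offset=8 (pos 0, char 'f'): match length 0
Longest match has length 2 at offset 3.
next_char = character at position 8 + 2 = 10 -> 'e'

Best match: offset=3, length=2 (matching 'de' starting at position 5)
LZ77 triple: (3, 2, 'e')


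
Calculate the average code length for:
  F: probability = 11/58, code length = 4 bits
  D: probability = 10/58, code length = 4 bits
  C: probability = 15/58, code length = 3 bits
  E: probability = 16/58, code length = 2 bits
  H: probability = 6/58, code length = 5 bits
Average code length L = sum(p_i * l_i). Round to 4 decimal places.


Weighted contributions p_i * l_i:
  F: (11/58) * 4 = 44/58
  D: (10/58) * 4 = 40/58
  C: (15/58) * 3 = 45/58
  E: (16/58) * 2 = 32/58
  H: (6/58) * 5 = 30/58
Sum = (44 + 40 + 45 + 32 + 30)/58 = 191/58

L = 191/58 = 3.2931 bits/symbol


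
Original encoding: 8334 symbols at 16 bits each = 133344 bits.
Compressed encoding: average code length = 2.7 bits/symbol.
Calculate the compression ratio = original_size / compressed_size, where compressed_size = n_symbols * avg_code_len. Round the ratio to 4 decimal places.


original_size = n_symbols * orig_bits = 8334 * 16 = 133344 bits
compressed_size = n_symbols * avg_code_len = 8334 * 2.7 = 22501.8 bits
ratio = original_size / compressed_size = 133344 / 22501.8 = 5.9259

Compression ratio = 5.9259


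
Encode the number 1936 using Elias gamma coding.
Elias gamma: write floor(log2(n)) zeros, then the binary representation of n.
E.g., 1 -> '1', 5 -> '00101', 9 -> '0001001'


num_bits = floor(log2(1936)) + 1 = 11
leading_zeros = num_bits - 1 = 10
binary(1936) = 11110010000

Elias gamma(1936) = '0000000000' + '11110010000' = 000000000011110010000 (21 bits)


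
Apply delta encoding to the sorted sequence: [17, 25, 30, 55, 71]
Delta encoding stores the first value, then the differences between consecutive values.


First value: 17
Deltas:
  25 - 17 = 8
  30 - 25 = 5
  55 - 30 = 25
  71 - 55 = 16


Delta encoded: [17, 8, 5, 25, 16]


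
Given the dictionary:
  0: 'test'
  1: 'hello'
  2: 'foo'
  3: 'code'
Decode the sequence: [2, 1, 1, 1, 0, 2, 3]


Look up each index in the dictionary:
  2 -> 'foo'
  1 -> 'hello'
  1 -> 'hello'
  1 -> 'hello'
  0 -> 'test'
  2 -> 'foo'
  3 -> 'code'

Decoded: "foo hello hello hello test foo code"


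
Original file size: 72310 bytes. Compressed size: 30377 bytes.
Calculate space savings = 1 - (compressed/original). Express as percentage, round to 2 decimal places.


ratio = compressed/original = 30377/72310 = 0.420094
savings = 1 - ratio = 1 - 0.420094 = 0.579906
as a percentage: 0.579906 * 100 = 57.99%

Space savings = 1 - 30377/72310 = 57.99%


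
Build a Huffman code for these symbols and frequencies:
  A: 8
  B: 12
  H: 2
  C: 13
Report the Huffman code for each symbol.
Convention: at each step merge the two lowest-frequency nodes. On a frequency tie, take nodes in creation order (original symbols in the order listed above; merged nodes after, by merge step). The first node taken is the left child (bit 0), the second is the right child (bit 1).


Huffman tree construction:
Step 1: Merge H(2) + A(8) = 10
Step 2: Merge (H+A)(10) + B(12) = 22
Step 3: Merge C(13) + ((H+A)+B)(22) = 35
Read each symbol's code off the tree from the root (left child = 0, right child = 1).

Codes:
  A: 101 (length 3)
  B: 11 (length 2)
  H: 100 (length 3)
  C: 0 (length 1)
Average code length: 67/35 = 1.9143 bits/symbol


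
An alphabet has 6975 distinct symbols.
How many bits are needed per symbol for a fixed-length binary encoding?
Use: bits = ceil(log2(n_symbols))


log2(6975) = 12.768
Bracket: 2^12 = 4096 < 6975 <= 2^13 = 8192
So ceil(log2(6975)) = 13

bits = ceil(log2(6975)) = ceil(12.768) = 13 bits


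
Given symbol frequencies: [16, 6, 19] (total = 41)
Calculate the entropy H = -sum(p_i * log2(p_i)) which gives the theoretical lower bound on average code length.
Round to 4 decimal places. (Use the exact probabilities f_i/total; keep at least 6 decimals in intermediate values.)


Per-symbol terms -p_i * log2(p_i) with p_i = f_i/41:
  p = 16/41 = 0.390244: log2(p) = -1.357552, -p*log2(p) = 0.529776
  p = 6/41 = 0.146341: log2(p) = -2.772590, -p*log2(p) = 0.405745
  p = 19/41 = 0.463415: log2(p) = -1.109624, -p*log2(p) = 0.514216
H = 0.529776 + 0.405745 + 0.514216 = 1.449737

H = 1.4497 bits/symbol


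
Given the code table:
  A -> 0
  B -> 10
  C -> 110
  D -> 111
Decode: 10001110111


Decoding:
10 -> B
0 -> A
0 -> A
111 -> D
0 -> A
111 -> D


Result: BAADAD


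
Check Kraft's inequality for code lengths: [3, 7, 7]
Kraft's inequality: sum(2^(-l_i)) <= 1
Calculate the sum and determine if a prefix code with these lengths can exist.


Sum = 2^(-3) + 2^(-7) + 2^(-7)
    = 0.125 + 0.0078125 + 0.0078125
    = 18/128 = 0.140625
Since 0.140625 <= 1, Kraft's inequality IS satisfied.
A prefix code with these lengths CAN exist.

Kraft sum = 0.140625. Satisfied.


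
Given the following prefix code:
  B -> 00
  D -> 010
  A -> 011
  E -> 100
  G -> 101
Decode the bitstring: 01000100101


Decoding step by step:
Bits 010 -> D
Bits 00 -> B
Bits 100 -> E
Bits 101 -> G


Decoded message: DBEG


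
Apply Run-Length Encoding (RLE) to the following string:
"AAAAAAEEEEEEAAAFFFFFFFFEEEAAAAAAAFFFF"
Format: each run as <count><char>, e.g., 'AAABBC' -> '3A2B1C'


Scanning runs left to right:
  i=0: run of 'A' x 6 -> '6A'
  i=6: run of 'E' x 6 -> '6E'
  i=12: run of 'A' x 3 -> '3A'
  i=15: run of 'F' x 8 -> '8F'
  i=23: run of 'E' x 3 -> '3E'
  i=26: run of 'A' x 7 -> '7A'
  i=33: run of 'F' x 4 -> '4F'

RLE = 6A6E3A8F3E7A4F


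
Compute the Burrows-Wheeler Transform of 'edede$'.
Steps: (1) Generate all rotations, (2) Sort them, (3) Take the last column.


Rotations (sorted):
  0: $edede -> last char: e
  1: de$ede -> last char: e
  2: dede$e -> last char: e
  3: e$eded -> last char: d
  4: ede$ed -> last char: d
  5: edede$ -> last char: $


BWT = eeedd$


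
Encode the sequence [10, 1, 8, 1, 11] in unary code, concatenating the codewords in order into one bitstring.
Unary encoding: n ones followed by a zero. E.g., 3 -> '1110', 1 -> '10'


Encode each number as n ones followed by a terminating 0:
  10 -> 11111111110 (11 bits)
  1 -> 10 (2 bits)
  8 -> 111111110 (9 bits)
  1 -> 10 (2 bits)
  11 -> 111111111110 (12 bits)
Total length = 11 + 2 + 9 + 2 + 12 = 36 bits.

Unary([10, 1, 8, 1, 11]) = 111111111101011111111010111111111110 (36 bits)


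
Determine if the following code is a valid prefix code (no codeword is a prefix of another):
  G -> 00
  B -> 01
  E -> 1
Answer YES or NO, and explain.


Checking each pair (does one codeword prefix another?):
  G='00' vs B='01': no prefix
  G='00' vs E='1': no prefix
  B='01' vs G='00': no prefix
  B='01' vs E='1': no prefix
  E='1' vs G='00': no prefix
  E='1' vs B='01': no prefix
No violation found over all pairs.

YES -- this is a valid prefix code. No codeword is a prefix of any other codeword.


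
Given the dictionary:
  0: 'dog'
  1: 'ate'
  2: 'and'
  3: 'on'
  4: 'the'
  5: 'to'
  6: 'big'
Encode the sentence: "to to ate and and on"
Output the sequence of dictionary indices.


Look up each word in the dictionary:
  'to' -> 5
  'to' -> 5
  'ate' -> 1
  'and' -> 2
  'and' -> 2
  'on' -> 3

Encoded: [5, 5, 1, 2, 2, 3]


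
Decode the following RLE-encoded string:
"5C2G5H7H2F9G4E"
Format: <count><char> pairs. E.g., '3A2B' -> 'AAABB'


Expanding each <count><char> pair:
  5C -> 'CCCCC'
  2G -> 'GG'
  5H -> 'HHHHH'
  7H -> 'HHHHHHH'
  2F -> 'FF'
  9G -> 'GGGGGGGGG'
  4E -> 'EEEE'

Decoded = CCCCCGGHHHHHHHHHHHHFFGGGGGGGGGEEEE


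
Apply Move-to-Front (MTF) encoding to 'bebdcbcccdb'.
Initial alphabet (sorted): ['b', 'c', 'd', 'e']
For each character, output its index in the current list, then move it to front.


MTF encoding:
'b': index 0 in ['b', 'c', 'd', 'e'] -> ['b', 'c', 'd', 'e']
'e': index 3 in ['b', 'c', 'd', 'e'] -> ['e', 'b', 'c', 'd']
'b': index 1 in ['e', 'b', 'c', 'd'] -> ['b', 'e', 'c', 'd']
'd': index 3 in ['b', 'e', 'c', 'd'] -> ['d', 'b', 'e', 'c']
'c': index 3 in ['d', 'b', 'e', 'c'] -> ['c', 'd', 'b', 'e']
'b': index 2 in ['c', 'd', 'b', 'e'] -> ['b', 'c', 'd', 'e']
'c': index 1 in ['b', 'c', 'd', 'e'] -> ['c', 'b', 'd', 'e']
'c': index 0 in ['c', 'b', 'd', 'e'] -> ['c', 'b', 'd', 'e']
'c': index 0 in ['c', 'b', 'd', 'e'] -> ['c', 'b', 'd', 'e']
'd': index 2 in ['c', 'b', 'd', 'e'] -> ['d', 'c', 'b', 'e']
'b': index 2 in ['d', 'c', 'b', 'e'] -> ['b', 'd', 'c', 'e']


Output: [0, 3, 1, 3, 3, 2, 1, 0, 0, 2, 2]


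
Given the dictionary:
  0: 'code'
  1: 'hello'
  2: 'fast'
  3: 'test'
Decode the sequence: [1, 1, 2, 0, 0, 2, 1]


Look up each index in the dictionary:
  1 -> 'hello'
  1 -> 'hello'
  2 -> 'fast'
  0 -> 'code'
  0 -> 'code'
  2 -> 'fast'
  1 -> 'hello'

Decoded: "hello hello fast code code fast hello"


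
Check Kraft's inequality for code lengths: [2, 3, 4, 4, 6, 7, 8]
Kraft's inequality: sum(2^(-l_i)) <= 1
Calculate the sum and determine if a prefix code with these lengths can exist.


Sum = 2^(-2) + 2^(-3) + 2^(-4) + 2^(-4) + 2^(-6) + 2^(-7) + 2^(-8)
    = 0.25 + 0.125 + 0.0625 + 0.0625 + 0.015625 + 0.0078125 + 0.00390625
    = 135/256 = 0.52734375
Since 0.52734375 <= 1, Kraft's inequality IS satisfied.
A prefix code with these lengths CAN exist.

Kraft sum = 0.52734375. Satisfied.


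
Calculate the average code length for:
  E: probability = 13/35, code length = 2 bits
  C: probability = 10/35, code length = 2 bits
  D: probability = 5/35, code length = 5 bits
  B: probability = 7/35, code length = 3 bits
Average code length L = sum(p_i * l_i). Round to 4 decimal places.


Weighted contributions p_i * l_i:
  E: (13/35) * 2 = 26/35
  C: (10/35) * 2 = 20/35
  D: (5/35) * 5 = 25/35
  B: (7/35) * 3 = 21/35
Sum = (26 + 20 + 25 + 21)/35 = 92/35

L = 92/35 = 2.6286 bits/symbol


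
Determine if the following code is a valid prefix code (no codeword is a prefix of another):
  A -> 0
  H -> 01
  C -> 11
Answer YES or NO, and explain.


Checking each pair (does one codeword prefix another?):
  A='0' vs H='01': prefix -- VIOLATION

NO -- this is NOT a valid prefix code. A (0) is a prefix of H (01).


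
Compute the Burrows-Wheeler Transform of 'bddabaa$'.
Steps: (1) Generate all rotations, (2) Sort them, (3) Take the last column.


Rotations (sorted):
  0: $bddabaa -> last char: a
  1: a$bddaba -> last char: a
  2: aa$bddab -> last char: b
  3: abaa$bdd -> last char: d
  4: baa$bdda -> last char: a
  5: bddabaa$ -> last char: $
  6: dabaa$bd -> last char: d
  7: ddabaa$b -> last char: b


BWT = aabda$db


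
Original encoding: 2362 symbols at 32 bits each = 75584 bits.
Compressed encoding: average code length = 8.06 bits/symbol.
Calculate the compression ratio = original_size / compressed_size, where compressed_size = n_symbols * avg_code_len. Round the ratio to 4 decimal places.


original_size = n_symbols * orig_bits = 2362 * 32 = 75584 bits
compressed_size = n_symbols * avg_code_len = 2362 * 8.06 = 19037.72 bits
ratio = original_size / compressed_size = 75584 / 19037.72 = 3.9702

Compression ratio = 3.9702


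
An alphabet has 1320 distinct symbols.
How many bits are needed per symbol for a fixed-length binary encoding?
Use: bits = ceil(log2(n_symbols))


log2(1320) = 10.3663
Bracket: 2^10 = 1024 < 1320 <= 2^11 = 2048
So ceil(log2(1320)) = 11

bits = ceil(log2(1320)) = ceil(10.3663) = 11 bits


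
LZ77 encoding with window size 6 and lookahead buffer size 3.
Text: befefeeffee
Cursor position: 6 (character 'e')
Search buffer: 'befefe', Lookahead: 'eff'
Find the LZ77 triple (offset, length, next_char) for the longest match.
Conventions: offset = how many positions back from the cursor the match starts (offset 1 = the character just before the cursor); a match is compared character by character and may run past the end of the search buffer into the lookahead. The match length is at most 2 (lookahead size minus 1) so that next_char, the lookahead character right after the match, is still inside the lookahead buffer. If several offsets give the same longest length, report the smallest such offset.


Try each offset into the search buffer:
  offset=1 (pos 5, char 'e'): match length 1
  offset=2 (pos 4, char 'f'): match length 0
  offset=3 (pos 3, char 'e'): match length 2
  offset=4 (pos 2, char 'f'): match length 0
  offset=5 (pos 1, char 'e'): match length 2
  offset=6 (pos 0, char 'b'): match length 0
Longest match has length 2, found at offsets 3, 5; take the smallest, offset 3.
next_char = character at position 6 + 2 = 8 -> 'f'

Best match: offset=3, length=2 (matching 'ef' starting at position 3)
LZ77 triple: (3, 2, 'f')


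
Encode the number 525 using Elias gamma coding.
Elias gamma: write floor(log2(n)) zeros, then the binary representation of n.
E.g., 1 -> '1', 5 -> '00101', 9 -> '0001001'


num_bits = floor(log2(525)) + 1 = 10
leading_zeros = num_bits - 1 = 9
binary(525) = 1000001101

Elias gamma(525) = '000000000' + '1000001101' = 0000000001000001101 (19 bits)


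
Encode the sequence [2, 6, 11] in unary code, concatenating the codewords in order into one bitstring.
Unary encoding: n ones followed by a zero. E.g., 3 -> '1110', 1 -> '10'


Encode each number as n ones followed by a terminating 0:
  2 -> 110 (3 bits)
  6 -> 1111110 (7 bits)
  11 -> 111111111110 (12 bits)
Total length = 3 + 7 + 12 = 22 bits.

Unary([2, 6, 11]) = 1101111110111111111110 (22 bits)


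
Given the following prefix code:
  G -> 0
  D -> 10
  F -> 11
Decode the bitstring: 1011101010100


Decoding step by step:
Bits 10 -> D
Bits 11 -> F
Bits 10 -> D
Bits 10 -> D
Bits 10 -> D
Bits 10 -> D
Bits 0 -> G


Decoded message: DFDDDDG


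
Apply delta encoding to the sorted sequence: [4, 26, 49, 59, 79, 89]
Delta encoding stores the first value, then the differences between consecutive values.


First value: 4
Deltas:
  26 - 4 = 22
  49 - 26 = 23
  59 - 49 = 10
  79 - 59 = 20
  89 - 79 = 10


Delta encoded: [4, 22, 23, 10, 20, 10]


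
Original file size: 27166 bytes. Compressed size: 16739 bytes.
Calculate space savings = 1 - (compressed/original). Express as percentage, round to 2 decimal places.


ratio = compressed/original = 16739/27166 = 0.616175
savings = 1 - ratio = 1 - 0.616175 = 0.383825
as a percentage: 0.383825 * 100 = 38.38%

Space savings = 1 - 16739/27166 = 38.38%


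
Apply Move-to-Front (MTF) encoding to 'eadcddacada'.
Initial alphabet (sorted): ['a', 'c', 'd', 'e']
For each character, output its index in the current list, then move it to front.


MTF encoding:
'e': index 3 in ['a', 'c', 'd', 'e'] -> ['e', 'a', 'c', 'd']
'a': index 1 in ['e', 'a', 'c', 'd'] -> ['a', 'e', 'c', 'd']
'd': index 3 in ['a', 'e', 'c', 'd'] -> ['d', 'a', 'e', 'c']
'c': index 3 in ['d', 'a', 'e', 'c'] -> ['c', 'd', 'a', 'e']
'd': index 1 in ['c', 'd', 'a', 'e'] -> ['d', 'c', 'a', 'e']
'd': index 0 in ['d', 'c', 'a', 'e'] -> ['d', 'c', 'a', 'e']
'a': index 2 in ['d', 'c', 'a', 'e'] -> ['a', 'd', 'c', 'e']
'c': index 2 in ['a', 'd', 'c', 'e'] -> ['c', 'a', 'd', 'e']
'a': index 1 in ['c', 'a', 'd', 'e'] -> ['a', 'c', 'd', 'e']
'd': index 2 in ['a', 'c', 'd', 'e'] -> ['d', 'a', 'c', 'e']
'a': index 1 in ['d', 'a', 'c', 'e'] -> ['a', 'd', 'c', 'e']


Output: [3, 1, 3, 3, 1, 0, 2, 2, 1, 2, 1]


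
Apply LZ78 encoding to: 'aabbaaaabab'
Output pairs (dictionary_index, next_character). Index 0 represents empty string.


LZ78 encoding steps:
Dictionary: {0: ''}
Step 1: w='' (idx 0), next='a' -> output (0, 'a'), add 'a' as idx 1
Step 2: w='a' (idx 1), next='b' -> output (1, 'b'), add 'ab' as idx 2
Step 3: w='' (idx 0), next='b' -> output (0, 'b'), add 'b' as idx 3
Step 4: w='a' (idx 1), next='a' -> output (1, 'a'), add 'aa' as idx 4
Step 5: w='aa' (idx 4), next='b' -> output (4, 'b'), add 'aab' as idx 5
Step 6: w='ab' (idx 2), end of input -> output (2, '')


Encoded: [(0, 'a'), (1, 'b'), (0, 'b'), (1, 'a'), (4, 'b'), (2, '')]


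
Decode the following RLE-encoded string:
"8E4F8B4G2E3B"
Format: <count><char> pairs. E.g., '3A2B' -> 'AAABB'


Expanding each <count><char> pair:
  8E -> 'EEEEEEEE'
  4F -> 'FFFF'
  8B -> 'BBBBBBBB'
  4G -> 'GGGG'
  2E -> 'EE'
  3B -> 'BBB'

Decoded = EEEEEEEEFFFFBBBBBBBBGGGGEEBBB


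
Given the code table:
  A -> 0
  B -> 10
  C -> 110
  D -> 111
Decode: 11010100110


Decoding:
110 -> C
10 -> B
10 -> B
0 -> A
110 -> C


Result: CBBAC


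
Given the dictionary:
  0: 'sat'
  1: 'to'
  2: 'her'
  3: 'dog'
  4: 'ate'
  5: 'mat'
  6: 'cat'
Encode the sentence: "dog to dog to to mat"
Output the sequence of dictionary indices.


Look up each word in the dictionary:
  'dog' -> 3
  'to' -> 1
  'dog' -> 3
  'to' -> 1
  'to' -> 1
  'mat' -> 5

Encoded: [3, 1, 3, 1, 1, 5]


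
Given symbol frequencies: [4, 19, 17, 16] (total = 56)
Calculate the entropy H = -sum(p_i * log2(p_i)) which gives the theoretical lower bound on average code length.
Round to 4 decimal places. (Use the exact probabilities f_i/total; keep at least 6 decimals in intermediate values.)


Per-symbol terms -p_i * log2(p_i) with p_i = f_i/56:
  p = 4/56 = 0.071429: log2(p) = -3.807355, -p*log2(p) = 0.271954
  p = 19/56 = 0.339286: log2(p) = -1.559427, -p*log2(p) = 0.529091
  p = 17/56 = 0.303571: log2(p) = -1.719892, -p*log2(p) = 0.522110
  p = 16/56 = 0.285714: log2(p) = -1.807355, -p*log2(p) = 0.516387
H = 0.271954 + 0.529091 + 0.522110 + 0.516387 = 1.839542

H = 1.8395 bits/symbol


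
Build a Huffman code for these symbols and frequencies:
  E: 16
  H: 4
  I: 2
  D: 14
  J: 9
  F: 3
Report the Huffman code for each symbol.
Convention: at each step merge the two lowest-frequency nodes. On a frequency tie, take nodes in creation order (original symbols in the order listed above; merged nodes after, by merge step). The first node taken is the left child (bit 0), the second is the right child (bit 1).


Huffman tree construction:
Step 1: Merge I(2) + F(3) = 5
Step 2: Merge H(4) + (I+F)(5) = 9
Step 3: Merge J(9) + (H+(I+F))(9) = 18
Step 4: Merge D(14) + E(16) = 30
Step 5: Merge (J+(H+(I+F)))(18) + (D+E)(30) = 48
Read each symbol's code off the tree from the root (left child = 0, right child = 1).

Codes:
  E: 11 (length 2)
  H: 010 (length 3)
  I: 0110 (length 4)
  D: 10 (length 2)
  J: 00 (length 2)
  F: 0111 (length 4)
Average code length: 110/48 = 2.2917 bits/symbol


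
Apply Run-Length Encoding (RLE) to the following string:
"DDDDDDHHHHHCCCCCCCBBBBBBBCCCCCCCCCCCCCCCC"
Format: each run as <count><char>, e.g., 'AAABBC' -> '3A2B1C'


Scanning runs left to right:
  i=0: run of 'D' x 6 -> '6D'
  i=6: run of 'H' x 5 -> '5H'
  i=11: run of 'C' x 7 -> '7C'
  i=18: run of 'B' x 7 -> '7B'
  i=25: run of 'C' x 16 -> '16C'

RLE = 6D5H7C7B16C


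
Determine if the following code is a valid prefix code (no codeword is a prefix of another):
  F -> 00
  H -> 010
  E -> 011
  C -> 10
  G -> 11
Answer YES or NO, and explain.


Checking each pair (does one codeword prefix another?):
  F='00' vs H='010': no prefix
  F='00' vs E='011': no prefix
  F='00' vs C='10': no prefix
  F='00' vs G='11': no prefix
  H='010' vs F='00': no prefix
  H='010' vs E='011': no prefix
  H='010' vs C='10': no prefix
  H='010' vs G='11': no prefix
  E='011' vs F='00': no prefix
  E='011' vs H='010': no prefix
  E='011' vs C='10': no prefix
  E='011' vs G='11': no prefix
  C='10' vs F='00': no prefix
  C='10' vs H='010': no prefix
  C='10' vs E='011': no prefix
  C='10' vs G='11': no prefix
  G='11' vs F='00': no prefix
  G='11' vs H='010': no prefix
  G='11' vs E='011': no prefix
  G='11' vs C='10': no prefix
No violation found over all pairs.

YES -- this is a valid prefix code. No codeword is a prefix of any other codeword.


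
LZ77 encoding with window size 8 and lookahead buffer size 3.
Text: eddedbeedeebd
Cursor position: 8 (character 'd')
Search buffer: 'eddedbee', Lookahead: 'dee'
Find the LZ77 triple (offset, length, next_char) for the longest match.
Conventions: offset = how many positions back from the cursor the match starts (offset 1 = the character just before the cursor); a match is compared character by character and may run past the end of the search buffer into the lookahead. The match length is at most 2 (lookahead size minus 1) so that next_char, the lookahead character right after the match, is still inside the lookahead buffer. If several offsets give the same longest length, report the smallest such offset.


Try each offset into the search buffer:
  offset=1 (pos 7, char 'e'): match length 0
  offset=2 (pos 6, char 'e'): match length 0
  offset=3 (pos 5, char 'b'): match length 0
  offset=4 (pos 4, char 'd'): match length 1
  offset=5 (pos 3, char 'e'): match length 0
  offset=6 (pos 2, char 'd'): match length 2
  offset=7 (pos 1, char 'd'): match length 1
  offset=8 (pos 0, char 'e'): match length 0
Longest match has length 2 at offset 6.
next_char = character at position 8 + 2 = 10 -> 'e'

Best match: offset=6, length=2 (matching 'de' starting at position 2)
LZ77 triple: (6, 2, 'e')


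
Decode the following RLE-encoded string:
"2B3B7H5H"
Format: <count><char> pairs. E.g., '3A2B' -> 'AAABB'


Expanding each <count><char> pair:
  2B -> 'BB'
  3B -> 'BBB'
  7H -> 'HHHHHHH'
  5H -> 'HHHHH'

Decoded = BBBBBHHHHHHHHHHHH


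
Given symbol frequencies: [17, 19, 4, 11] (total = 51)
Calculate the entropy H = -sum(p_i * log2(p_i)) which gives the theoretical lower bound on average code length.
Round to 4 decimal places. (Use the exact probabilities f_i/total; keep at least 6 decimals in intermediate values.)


Per-symbol terms -p_i * log2(p_i) with p_i = f_i/51:
  p = 17/51 = 0.333333: log2(p) = -1.584963, -p*log2(p) = 0.528321
  p = 19/51 = 0.372549: log2(p) = -1.424498, -p*log2(p) = 0.530695
  p = 4/51 = 0.078431: log2(p) = -3.672425, -p*log2(p) = 0.288033
  p = 11/51 = 0.215686: log2(p) = -2.212994, -p*log2(p) = 0.477312
H = 0.528321 + 0.530695 + 0.288033 + 0.477312 = 1.824361

H = 1.8244 bits/symbol


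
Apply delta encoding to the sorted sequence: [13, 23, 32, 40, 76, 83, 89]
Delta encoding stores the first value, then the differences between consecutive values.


First value: 13
Deltas:
  23 - 13 = 10
  32 - 23 = 9
  40 - 32 = 8
  76 - 40 = 36
  83 - 76 = 7
  89 - 83 = 6


Delta encoded: [13, 10, 9, 8, 36, 7, 6]


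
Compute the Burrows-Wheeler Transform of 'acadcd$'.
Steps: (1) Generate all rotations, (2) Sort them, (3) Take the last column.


Rotations (sorted):
  0: $acadcd -> last char: d
  1: acadcd$ -> last char: $
  2: adcd$ac -> last char: c
  3: cadcd$a -> last char: a
  4: cd$acad -> last char: d
  5: d$acadc -> last char: c
  6: dcd$aca -> last char: a


BWT = d$cadca


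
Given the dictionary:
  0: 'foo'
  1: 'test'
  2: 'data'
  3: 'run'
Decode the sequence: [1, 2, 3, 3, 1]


Look up each index in the dictionary:
  1 -> 'test'
  2 -> 'data'
  3 -> 'run'
  3 -> 'run'
  1 -> 'test'

Decoded: "test data run run test"


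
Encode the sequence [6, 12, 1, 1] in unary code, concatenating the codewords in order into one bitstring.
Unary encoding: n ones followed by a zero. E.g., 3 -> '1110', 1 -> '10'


Encode each number as n ones followed by a terminating 0:
  6 -> 1111110 (7 bits)
  12 -> 1111111111110 (13 bits)
  1 -> 10 (2 bits)
  1 -> 10 (2 bits)
Total length = 7 + 13 + 2 + 2 = 24 bits.

Unary([6, 12, 1, 1]) = 111111011111111111101010 (24 bits)


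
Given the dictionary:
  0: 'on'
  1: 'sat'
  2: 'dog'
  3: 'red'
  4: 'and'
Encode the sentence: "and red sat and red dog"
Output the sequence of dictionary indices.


Look up each word in the dictionary:
  'and' -> 4
  'red' -> 3
  'sat' -> 1
  'and' -> 4
  'red' -> 3
  'dog' -> 2

Encoded: [4, 3, 1, 4, 3, 2]


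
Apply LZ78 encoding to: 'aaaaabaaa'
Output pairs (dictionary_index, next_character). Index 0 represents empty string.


LZ78 encoding steps:
Dictionary: {0: ''}
Step 1: w='' (idx 0), next='a' -> output (0, 'a'), add 'a' as idx 1
Step 2: w='a' (idx 1), next='a' -> output (1, 'a'), add 'aa' as idx 2
Step 3: w='aa' (idx 2), next='b' -> output (2, 'b'), add 'aab' as idx 3
Step 4: w='aa' (idx 2), next='a' -> output (2, 'a'), add 'aaa' as idx 4


Encoded: [(0, 'a'), (1, 'a'), (2, 'b'), (2, 'a')]


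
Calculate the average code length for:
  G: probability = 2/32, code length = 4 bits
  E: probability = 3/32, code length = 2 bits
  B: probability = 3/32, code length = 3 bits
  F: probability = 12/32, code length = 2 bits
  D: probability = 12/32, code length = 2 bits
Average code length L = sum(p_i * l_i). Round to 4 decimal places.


Weighted contributions p_i * l_i:
  G: (2/32) * 4 = 8/32
  E: (3/32) * 2 = 6/32
  B: (3/32) * 3 = 9/32
  F: (12/32) * 2 = 24/32
  D: (12/32) * 2 = 24/32
Sum = (8 + 6 + 9 + 24 + 24)/32 = 71/32

L = 71/32 = 2.2188 bits/symbol


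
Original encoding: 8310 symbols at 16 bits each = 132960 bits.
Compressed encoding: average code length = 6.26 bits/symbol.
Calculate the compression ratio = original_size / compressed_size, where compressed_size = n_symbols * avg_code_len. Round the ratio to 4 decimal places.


original_size = n_symbols * orig_bits = 8310 * 16 = 132960 bits
compressed_size = n_symbols * avg_code_len = 8310 * 6.26 = 52020.6 bits
ratio = original_size / compressed_size = 132960 / 52020.6 = 2.5559

Compression ratio = 2.5559


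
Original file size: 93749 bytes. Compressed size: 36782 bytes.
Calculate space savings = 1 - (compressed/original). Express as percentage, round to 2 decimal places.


ratio = compressed/original = 36782/93749 = 0.392346
savings = 1 - ratio = 1 - 0.392346 = 0.607654
as a percentage: 0.607654 * 100 = 60.77%

Space savings = 1 - 36782/93749 = 60.77%


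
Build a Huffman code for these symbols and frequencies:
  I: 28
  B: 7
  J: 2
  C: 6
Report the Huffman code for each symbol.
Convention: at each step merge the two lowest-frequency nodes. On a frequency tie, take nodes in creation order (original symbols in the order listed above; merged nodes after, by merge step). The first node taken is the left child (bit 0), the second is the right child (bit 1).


Huffman tree construction:
Step 1: Merge J(2) + C(6) = 8
Step 2: Merge B(7) + (J+C)(8) = 15
Step 3: Merge (B+(J+C))(15) + I(28) = 43
Read each symbol's code off the tree from the root (left child = 0, right child = 1).

Codes:
  I: 1 (length 1)
  B: 00 (length 2)
  J: 010 (length 3)
  C: 011 (length 3)
Average code length: 66/43 = 1.5349 bits/symbol


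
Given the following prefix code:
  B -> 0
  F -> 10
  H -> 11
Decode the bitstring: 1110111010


Decoding step by step:
Bits 11 -> H
Bits 10 -> F
Bits 11 -> H
Bits 10 -> F
Bits 10 -> F


Decoded message: HFHFF


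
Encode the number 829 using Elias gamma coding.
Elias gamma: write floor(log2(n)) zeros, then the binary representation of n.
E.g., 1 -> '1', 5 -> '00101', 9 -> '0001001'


num_bits = floor(log2(829)) + 1 = 10
leading_zeros = num_bits - 1 = 9
binary(829) = 1100111101

Elias gamma(829) = '000000000' + '1100111101' = 0000000001100111101 (19 bits)


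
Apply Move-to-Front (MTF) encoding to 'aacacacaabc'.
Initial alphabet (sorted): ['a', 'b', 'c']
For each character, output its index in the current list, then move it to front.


MTF encoding:
'a': index 0 in ['a', 'b', 'c'] -> ['a', 'b', 'c']
'a': index 0 in ['a', 'b', 'c'] -> ['a', 'b', 'c']
'c': index 2 in ['a', 'b', 'c'] -> ['c', 'a', 'b']
'a': index 1 in ['c', 'a', 'b'] -> ['a', 'c', 'b']
'c': index 1 in ['a', 'c', 'b'] -> ['c', 'a', 'b']
'a': index 1 in ['c', 'a', 'b'] -> ['a', 'c', 'b']
'c': index 1 in ['a', 'c', 'b'] -> ['c', 'a', 'b']
'a': index 1 in ['c', 'a', 'b'] -> ['a', 'c', 'b']
'a': index 0 in ['a', 'c', 'b'] -> ['a', 'c', 'b']
'b': index 2 in ['a', 'c', 'b'] -> ['b', 'a', 'c']
'c': index 2 in ['b', 'a', 'c'] -> ['c', 'b', 'a']


Output: [0, 0, 2, 1, 1, 1, 1, 1, 0, 2, 2]


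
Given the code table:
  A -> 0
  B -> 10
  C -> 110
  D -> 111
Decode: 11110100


Decoding:
111 -> D
10 -> B
10 -> B
0 -> A


Result: DBBA


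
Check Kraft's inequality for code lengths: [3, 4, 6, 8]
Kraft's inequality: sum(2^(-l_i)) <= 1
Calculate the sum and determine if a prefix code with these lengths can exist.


Sum = 2^(-3) + 2^(-4) + 2^(-6) + 2^(-8)
    = 0.125 + 0.0625 + 0.015625 + 0.00390625
    = 53/256 = 0.20703125
Since 0.20703125 <= 1, Kraft's inequality IS satisfied.
A prefix code with these lengths CAN exist.

Kraft sum = 0.20703125. Satisfied.


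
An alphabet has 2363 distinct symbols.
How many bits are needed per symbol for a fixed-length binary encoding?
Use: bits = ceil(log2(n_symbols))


log2(2363) = 11.2064
Bracket: 2^11 = 2048 < 2363 <= 2^12 = 4096
So ceil(log2(2363)) = 12

bits = ceil(log2(2363)) = ceil(11.2064) = 12 bits


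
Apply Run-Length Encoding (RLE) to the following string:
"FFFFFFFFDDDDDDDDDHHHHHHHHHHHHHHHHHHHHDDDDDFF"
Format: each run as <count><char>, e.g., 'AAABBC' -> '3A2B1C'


Scanning runs left to right:
  i=0: run of 'F' x 8 -> '8F'
  i=8: run of 'D' x 9 -> '9D'
  i=17: run of 'H' x 20 -> '20H'
  i=37: run of 'D' x 5 -> '5D'
  i=42: run of 'F' x 2 -> '2F'

RLE = 8F9D20H5D2F


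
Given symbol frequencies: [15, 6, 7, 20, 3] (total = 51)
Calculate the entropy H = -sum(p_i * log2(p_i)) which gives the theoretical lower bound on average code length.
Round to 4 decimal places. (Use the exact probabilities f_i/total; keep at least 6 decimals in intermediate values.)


Per-symbol terms -p_i * log2(p_i) with p_i = f_i/51:
  p = 15/51 = 0.294118: log2(p) = -1.765535, -p*log2(p) = 0.519275
  p = 6/51 = 0.117647: log2(p) = -3.087463, -p*log2(p) = 0.363231
  p = 7/51 = 0.137255: log2(p) = -2.865070, -p*log2(p) = 0.393245
  p = 20/51 = 0.392157: log2(p) = -1.350497, -p*log2(p) = 0.529607
  p = 3/51 = 0.058824: log2(p) = -4.087463, -p*log2(p) = 0.240439
H = 0.519275 + 0.363231 + 0.393245 + 0.529607 + 0.240439 = 2.045797

H = 2.0458 bits/symbol


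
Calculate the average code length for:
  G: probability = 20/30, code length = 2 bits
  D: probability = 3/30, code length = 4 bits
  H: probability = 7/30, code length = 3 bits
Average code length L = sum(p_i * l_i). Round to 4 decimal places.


Weighted contributions p_i * l_i:
  G: (20/30) * 2 = 40/30
  D: (3/30) * 4 = 12/30
  H: (7/30) * 3 = 21/30
Sum = (40 + 12 + 21)/30 = 73/30

L = 73/30 = 2.4333 bits/symbol


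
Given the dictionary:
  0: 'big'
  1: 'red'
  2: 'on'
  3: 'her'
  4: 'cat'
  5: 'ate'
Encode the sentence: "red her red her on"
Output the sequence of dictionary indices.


Look up each word in the dictionary:
  'red' -> 1
  'her' -> 3
  'red' -> 1
  'her' -> 3
  'on' -> 2

Encoded: [1, 3, 1, 3, 2]


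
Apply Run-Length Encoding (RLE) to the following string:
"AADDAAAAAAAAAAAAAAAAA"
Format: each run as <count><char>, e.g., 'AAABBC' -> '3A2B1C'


Scanning runs left to right:
  i=0: run of 'A' x 2 -> '2A'
  i=2: run of 'D' x 2 -> '2D'
  i=4: run of 'A' x 17 -> '17A'

RLE = 2A2D17A


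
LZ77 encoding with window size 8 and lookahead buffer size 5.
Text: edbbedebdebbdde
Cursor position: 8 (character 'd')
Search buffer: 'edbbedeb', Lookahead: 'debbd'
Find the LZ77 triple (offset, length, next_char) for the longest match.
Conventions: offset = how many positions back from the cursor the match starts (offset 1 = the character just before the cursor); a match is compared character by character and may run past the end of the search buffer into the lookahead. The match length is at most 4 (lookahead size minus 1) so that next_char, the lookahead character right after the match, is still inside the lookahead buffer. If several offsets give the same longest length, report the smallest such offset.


Try each offset into the search buffer:
  offset=1 (pos 7, char 'b'): match length 0
  offset=2 (pos 6, char 'e'): match length 0
  offset=3 (pos 5, char 'd'): match length 3
  offset=4 (pos 4, char 'e'): match length 0
  offset=5 (pos 3, char 'b'): match length 0
  offset=6 (pos 2, char 'b'): match length 0
  offset=7 (pos 1, char 'd'): match length 1
  offset=8 (pos 0, char 'e'): match length 0
Longest match has length 3 at offset 3.
next_char = character at position 8 + 3 = 11 -> 'b'

Best match: offset=3, length=3 (matching 'deb' starting at position 5)
LZ77 triple: (3, 3, 'b')


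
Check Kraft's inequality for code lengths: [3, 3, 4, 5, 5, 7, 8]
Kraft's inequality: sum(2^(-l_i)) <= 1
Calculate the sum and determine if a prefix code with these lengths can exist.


Sum = 2^(-3) + 2^(-3) + 2^(-4) + 2^(-5) + 2^(-5) + 2^(-7) + 2^(-8)
    = 0.125 + 0.125 + 0.0625 + 0.03125 + 0.03125 + 0.0078125 + 0.00390625
    = 99/256 = 0.38671875
Since 0.38671875 <= 1, Kraft's inequality IS satisfied.
A prefix code with these lengths CAN exist.

Kraft sum = 0.38671875. Satisfied.


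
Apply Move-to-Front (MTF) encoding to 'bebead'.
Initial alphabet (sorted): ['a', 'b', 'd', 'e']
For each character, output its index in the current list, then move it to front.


MTF encoding:
'b': index 1 in ['a', 'b', 'd', 'e'] -> ['b', 'a', 'd', 'e']
'e': index 3 in ['b', 'a', 'd', 'e'] -> ['e', 'b', 'a', 'd']
'b': index 1 in ['e', 'b', 'a', 'd'] -> ['b', 'e', 'a', 'd']
'e': index 1 in ['b', 'e', 'a', 'd'] -> ['e', 'b', 'a', 'd']
'a': index 2 in ['e', 'b', 'a', 'd'] -> ['a', 'e', 'b', 'd']
'd': index 3 in ['a', 'e', 'b', 'd'] -> ['d', 'a', 'e', 'b']


Output: [1, 3, 1, 1, 2, 3]


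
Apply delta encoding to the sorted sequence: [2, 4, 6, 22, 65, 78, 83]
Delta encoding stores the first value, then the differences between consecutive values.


First value: 2
Deltas:
  4 - 2 = 2
  6 - 4 = 2
  22 - 6 = 16
  65 - 22 = 43
  78 - 65 = 13
  83 - 78 = 5


Delta encoded: [2, 2, 2, 16, 43, 13, 5]


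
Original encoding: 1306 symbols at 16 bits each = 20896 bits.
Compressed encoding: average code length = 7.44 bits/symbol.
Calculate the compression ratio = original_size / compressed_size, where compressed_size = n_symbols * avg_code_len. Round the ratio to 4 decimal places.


original_size = n_symbols * orig_bits = 1306 * 16 = 20896 bits
compressed_size = n_symbols * avg_code_len = 1306 * 7.44 = 9716.64 bits
ratio = original_size / compressed_size = 20896 / 9716.64 = 2.1505

Compression ratio = 2.1505


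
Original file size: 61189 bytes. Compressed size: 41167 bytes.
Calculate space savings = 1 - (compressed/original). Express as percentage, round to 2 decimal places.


ratio = compressed/original = 41167/61189 = 0.672784
savings = 1 - ratio = 1 - 0.672784 = 0.327216
as a percentage: 0.327216 * 100 = 32.72%

Space savings = 1 - 41167/61189 = 32.72%


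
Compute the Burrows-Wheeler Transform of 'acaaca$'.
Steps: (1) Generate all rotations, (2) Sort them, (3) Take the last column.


Rotations (sorted):
  0: $acaaca -> last char: a
  1: a$acaac -> last char: c
  2: aaca$ac -> last char: c
  3: aca$aca -> last char: a
  4: acaaca$ -> last char: $
  5: ca$acaa -> last char: a
  6: caaca$a -> last char: a


BWT = acca$aa


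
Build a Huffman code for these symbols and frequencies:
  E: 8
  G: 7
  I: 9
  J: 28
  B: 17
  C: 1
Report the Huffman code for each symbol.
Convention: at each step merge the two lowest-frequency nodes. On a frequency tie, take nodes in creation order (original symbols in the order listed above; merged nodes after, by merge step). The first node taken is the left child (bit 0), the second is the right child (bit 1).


Huffman tree construction:
Step 1: Merge C(1) + G(7) = 8
Step 2: Merge E(8) + (C+G)(8) = 16
Step 3: Merge I(9) + (E+(C+G))(16) = 25
Step 4: Merge B(17) + (I+(E+(C+G)))(25) = 42
Step 5: Merge J(28) + (B+(I+(E+(C+G))))(42) = 70
Read each symbol's code off the tree from the root (left child = 0, right child = 1).

Codes:
  E: 1110 (length 4)
  G: 11111 (length 5)
  I: 110 (length 3)
  J: 0 (length 1)
  B: 10 (length 2)
  C: 11110 (length 5)
Average code length: 161/70 = 2.3000 bits/symbol


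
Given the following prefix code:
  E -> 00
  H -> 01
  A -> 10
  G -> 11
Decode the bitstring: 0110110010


Decoding step by step:
Bits 01 -> H
Bits 10 -> A
Bits 11 -> G
Bits 00 -> E
Bits 10 -> A


Decoded message: HAGEA


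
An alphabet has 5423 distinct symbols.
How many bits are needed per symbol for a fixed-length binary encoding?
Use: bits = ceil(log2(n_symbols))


log2(5423) = 12.4049
Bracket: 2^12 = 4096 < 5423 <= 2^13 = 8192
So ceil(log2(5423)) = 13

bits = ceil(log2(5423)) = ceil(12.4049) = 13 bits


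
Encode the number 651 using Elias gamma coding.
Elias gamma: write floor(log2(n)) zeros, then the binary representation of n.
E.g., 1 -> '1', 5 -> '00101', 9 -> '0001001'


num_bits = floor(log2(651)) + 1 = 10
leading_zeros = num_bits - 1 = 9
binary(651) = 1010001011

Elias gamma(651) = '000000000' + '1010001011' = 0000000001010001011 (19 bits)


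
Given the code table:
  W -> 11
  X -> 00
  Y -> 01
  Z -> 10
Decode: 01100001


Decoding:
01 -> Y
10 -> Z
00 -> X
01 -> Y


Result: YZXY


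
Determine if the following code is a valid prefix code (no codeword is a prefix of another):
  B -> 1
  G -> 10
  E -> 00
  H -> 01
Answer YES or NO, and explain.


Checking each pair (does one codeword prefix another?):
  B='1' vs G='10': prefix -- VIOLATION

NO -- this is NOT a valid prefix code. B (1) is a prefix of G (10).


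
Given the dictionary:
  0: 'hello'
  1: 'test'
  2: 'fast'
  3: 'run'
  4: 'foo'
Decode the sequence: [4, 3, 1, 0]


Look up each index in the dictionary:
  4 -> 'foo'
  3 -> 'run'
  1 -> 'test'
  0 -> 'hello'

Decoded: "foo run test hello"


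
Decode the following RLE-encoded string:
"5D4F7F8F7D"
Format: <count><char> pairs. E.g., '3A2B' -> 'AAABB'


Expanding each <count><char> pair:
  5D -> 'DDDDD'
  4F -> 'FFFF'
  7F -> 'FFFFFFF'
  8F -> 'FFFFFFFF'
  7D -> 'DDDDDDD'

Decoded = DDDDDFFFFFFFFFFFFFFFFFFFDDDDDDD
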